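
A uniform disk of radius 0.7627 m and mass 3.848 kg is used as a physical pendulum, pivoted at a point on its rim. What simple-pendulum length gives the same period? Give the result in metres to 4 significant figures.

1.144 m

The equivalent simple-pendulum length is L_eq = I/(md), where I is about the pivot and d = 0.76270 m.
I_cm = ½mR² = 1.1192 kg·m², so I = I_cm + md² = 1.1192 + 2.2384 = 3.3576 kg·m².
L_eq = 3.3576/(3.848 × 0.76270) = 1.144 m.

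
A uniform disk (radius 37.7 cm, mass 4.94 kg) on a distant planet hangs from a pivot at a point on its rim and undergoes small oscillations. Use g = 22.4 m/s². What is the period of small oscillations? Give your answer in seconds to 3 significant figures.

0.998 s

I_cm = ½mr² = 0.3511 kg·m². The pivot is at distance d = 0.377 m from the centre of mass.
By the parallel-axis theorem, I = I_cm + md² = 0.3511 + 0.7021 = 1.053 kg·m².
T = 2π√(I/(mgd)) = 2π√(1.053/(4.94 × 22.4 × 0.377)) = 0.998 s.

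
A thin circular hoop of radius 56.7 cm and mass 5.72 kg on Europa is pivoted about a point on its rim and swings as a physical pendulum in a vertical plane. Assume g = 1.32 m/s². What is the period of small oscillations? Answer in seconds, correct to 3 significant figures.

5.82 s

I_cm = mr² = 1.839 kg·m². The pivot is at distance d = 0.567 m from the centre of mass.
By the parallel-axis theorem, I = I_cm + md² = 1.839 + 1.839 = 3.678 kg·m².
T = 2π√(I/(mgd)) = 2π√(3.678/(5.72 × 1.32 × 0.567)) = 5.82 s.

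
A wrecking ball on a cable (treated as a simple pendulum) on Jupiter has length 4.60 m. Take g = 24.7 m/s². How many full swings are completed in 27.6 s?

T = 2π√(L/g) = 2π√(4.60/24.7) = 2.712 s.
Number of complete oscillations = ⌊27.6/2.712⌋ = ⌊10.18⌋ = 10.

10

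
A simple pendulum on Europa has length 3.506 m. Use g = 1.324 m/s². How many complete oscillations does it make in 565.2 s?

T = 2π√(L/g) = 2π√(3.506/1.324) = 10.224 s.
Number of complete oscillations = ⌊565.2/10.224⌋ = ⌊55.279⌋ = 55.

55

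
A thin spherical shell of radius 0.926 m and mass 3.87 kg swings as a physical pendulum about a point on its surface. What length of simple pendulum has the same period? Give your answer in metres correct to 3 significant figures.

The equivalent simple-pendulum length is L_eq = I/(md), where I is about the pivot and d = 0.9260 m.
I_cm = (2/3)mR² = 2.212 kg·m², so I = I_cm + md² = 2.212 + 3.318 = 5.531 kg·m².
L_eq = 5.531/(3.87 × 0.9260) = 1.54 m.

1.54 m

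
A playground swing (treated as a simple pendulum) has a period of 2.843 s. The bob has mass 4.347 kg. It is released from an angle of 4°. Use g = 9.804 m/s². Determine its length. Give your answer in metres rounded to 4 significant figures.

From T = 2π√(L/g), L = gT²/(4π²) = 9.804 × 2.8430²/(4π²) = 2.007 m.

2.007 m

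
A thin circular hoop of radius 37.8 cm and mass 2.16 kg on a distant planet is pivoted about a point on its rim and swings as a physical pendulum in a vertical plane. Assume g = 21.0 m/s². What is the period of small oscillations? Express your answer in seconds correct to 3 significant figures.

I_cm = mr² = 0.3086 kg·m². The pivot is at distance d = 0.378 m from the centre of mass.
By the parallel-axis theorem, I = I_cm + md² = 0.3086 + 0.3086 = 0.6173 kg·m².
T = 2π√(I/(mgd)) = 2π√(0.6173/(2.16 × 21.0 × 0.378)) = 1.19 s.

1.19 s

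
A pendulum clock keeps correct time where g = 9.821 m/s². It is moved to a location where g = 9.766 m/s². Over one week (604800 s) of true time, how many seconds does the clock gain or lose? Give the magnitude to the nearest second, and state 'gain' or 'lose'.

The clock's period scales as T ∝ 1/√g, so T'/T = √(9.821/9.766) = 1.00281.
In 604800 s of true time the clock registers 604800/1.00281 = 603104.1 s, so it loses 1696 s.

lose 1696 s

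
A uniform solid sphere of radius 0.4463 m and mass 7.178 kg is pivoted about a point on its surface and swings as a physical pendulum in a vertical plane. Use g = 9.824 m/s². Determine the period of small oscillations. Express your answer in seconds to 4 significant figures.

I_cm = (2/5)mr² = 0.57190 kg·m². The pivot is at distance d = 0.4463 m from the centre of mass.
By the parallel-axis theorem, I = I_cm + md² = 0.57190 + 1.4297 = 2.0016 kg·m².
T = 2π√(I/(mgd)) = 2π√(2.0016/(7.178 × 9.824 × 0.4463)) = 1.585 s.

1.585 s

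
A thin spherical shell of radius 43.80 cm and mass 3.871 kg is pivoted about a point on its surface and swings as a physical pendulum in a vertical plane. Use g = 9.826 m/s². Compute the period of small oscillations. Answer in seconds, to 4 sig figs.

I_cm = (2/3)mr² = 0.49509 kg·m². The pivot is at distance d = 0.4380 m from the centre of mass.
By the parallel-axis theorem, I = I_cm + md² = 0.49509 + 0.74263 = 1.2377 kg·m².
T = 2π√(I/(mgd)) = 2π√(1.2377/(3.871 × 9.826 × 0.4380)) = 1.713 s.

1.713 s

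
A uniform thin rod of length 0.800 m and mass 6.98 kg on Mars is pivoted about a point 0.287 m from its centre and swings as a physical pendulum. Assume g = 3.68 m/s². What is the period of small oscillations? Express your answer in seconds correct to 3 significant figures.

For a physical pendulum T = 2π√(I/(mgd)), with d = 0.2870 m from pivot to centre of mass.
I_cm = mL²/12 = 6.98 × 0.800²/12 = 0.3723 kg·m²; I = I_cm + md² = 0.3723 + 6.98 × 0.2870² = 0.9472 kg·m².
T = 2π√(0.9472/(6.98 × 3.68 × 0.2870)) = 2.25 s.

2.25 s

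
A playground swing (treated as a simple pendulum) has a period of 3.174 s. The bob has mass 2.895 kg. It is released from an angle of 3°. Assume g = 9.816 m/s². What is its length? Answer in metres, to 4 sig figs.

2.505 m

From T = 2π√(L/g), L = gT²/(4π²) = 9.816 × 3.1740²/(4π²) = 2.505 m.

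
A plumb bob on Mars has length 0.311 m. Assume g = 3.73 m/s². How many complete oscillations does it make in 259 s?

142

T = 2π√(L/g) = 2π√(0.311/3.73) = 1.814 s.
Number of complete oscillations = ⌊259/1.814⌋ = ⌊142.8⌋ = 142.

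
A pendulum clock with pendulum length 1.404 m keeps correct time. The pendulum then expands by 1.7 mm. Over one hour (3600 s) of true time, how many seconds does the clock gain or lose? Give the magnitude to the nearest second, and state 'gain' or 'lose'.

lose 2 s

T ∝ √L, so T'/T = √(1.40570/1.404) = 1.00061.
In 3600 s of true time the clock registers 3600/1.00061 = 3597.8 s, so it loses 2 s.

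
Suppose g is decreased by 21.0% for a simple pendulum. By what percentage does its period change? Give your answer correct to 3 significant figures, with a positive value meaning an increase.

T ∝ 1/√g, so T'/T = 1/√(0.7900) = 1.125.
Percentage change in T = (1.125 − 1) × 100% = 12.5%.

12.5%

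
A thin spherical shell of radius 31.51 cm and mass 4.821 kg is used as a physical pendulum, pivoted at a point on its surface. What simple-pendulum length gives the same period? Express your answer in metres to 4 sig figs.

The equivalent simple-pendulum length is L_eq = I/(md), where I is about the pivot and d = 0.31510 m.
I_cm = (2/3)mR² = 0.31911 kg·m², so I = I_cm + md² = 0.31911 + 0.47867 = 0.79778 kg·m².
L_eq = 0.79778/(4.821 × 0.31510) = 0.5252 m.

0.5252 m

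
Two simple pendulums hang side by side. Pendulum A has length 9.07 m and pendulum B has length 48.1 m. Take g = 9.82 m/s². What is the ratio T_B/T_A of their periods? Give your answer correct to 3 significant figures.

2.30

T ∝ √L, so T_B/T_A = √(L_B/L_A) = √(48.1/9.07) = 2.30.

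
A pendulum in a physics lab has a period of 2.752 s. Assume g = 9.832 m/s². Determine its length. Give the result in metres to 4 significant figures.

1.886 m

From T = 2π√(L/g), L = gT²/(4π²) = 9.832 × 2.7520²/(4π²) = 1.886 m.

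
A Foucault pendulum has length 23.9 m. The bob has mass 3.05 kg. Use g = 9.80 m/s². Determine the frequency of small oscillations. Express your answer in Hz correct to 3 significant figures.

0.102 Hz

T = 2π√(L/g) = 2π√(23.9/9.80) = 9.812 s, so f = 1/T = 0.102 Hz.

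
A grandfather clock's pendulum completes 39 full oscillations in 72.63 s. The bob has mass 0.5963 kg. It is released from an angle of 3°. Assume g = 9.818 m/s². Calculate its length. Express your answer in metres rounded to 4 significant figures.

T = 72.63/39 = 1.8623 s.
From T = 2π√(L/g), L = gT²/(4π²) = 9.818 × 1.8623²/(4π²) = 0.8625 m.

0.8625 m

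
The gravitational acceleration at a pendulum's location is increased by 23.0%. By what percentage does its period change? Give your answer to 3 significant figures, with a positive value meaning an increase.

T ∝ 1/√g, so T'/T = 1/√(1.230) = 0.9017.
Percentage change in T = (0.9017 − 1) × 100% = -9.83%.

-9.83%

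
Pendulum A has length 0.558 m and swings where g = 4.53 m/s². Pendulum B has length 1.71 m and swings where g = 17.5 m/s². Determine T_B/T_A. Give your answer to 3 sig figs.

0.891

T = 2π√(L/g), so T_B/T_A = √((L_B/g_B)/(L_A/g_A)) = √((1.71/17.5)/(0.558/4.53)) = 0.891.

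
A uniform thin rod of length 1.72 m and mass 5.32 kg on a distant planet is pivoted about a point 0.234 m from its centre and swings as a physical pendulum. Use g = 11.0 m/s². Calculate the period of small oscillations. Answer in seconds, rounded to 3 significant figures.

2.15 s

For a physical pendulum T = 2π√(I/(mgd)), with d = 0.2340 m from pivot to centre of mass.
I_cm = mL²/12 = 5.32 × 1.72²/12 = 1.312 kg·m²; I = I_cm + md² = 1.312 + 5.32 × 0.2340² = 1.603 kg·m².
T = 2π√(1.603/(5.32 × 11.0 × 0.2340)) = 2.15 s.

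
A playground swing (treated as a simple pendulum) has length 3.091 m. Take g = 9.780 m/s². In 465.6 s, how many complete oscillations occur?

131

T = 2π√(L/g) = 2π√(3.091/9.780) = 3.5323 s.
Number of complete oscillations = ⌊465.6/3.5323⌋ = ⌊131.81⌋ = 131.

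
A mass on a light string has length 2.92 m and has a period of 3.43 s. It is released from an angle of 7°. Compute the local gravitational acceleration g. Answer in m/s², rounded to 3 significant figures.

From T = 2π√(L/g), g = 4π²L/T² = 4π² × 2.92/3.430² = 9.80 m/s².

9.80 m/s²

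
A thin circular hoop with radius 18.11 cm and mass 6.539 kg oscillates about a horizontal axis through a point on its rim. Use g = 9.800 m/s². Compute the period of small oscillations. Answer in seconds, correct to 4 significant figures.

1.208 s

I_cm = mr² = 0.21446 kg·m². The pivot is at distance d = 0.1811 m from the centre of mass.
By the parallel-axis theorem, I = I_cm + md² = 0.21446 + 0.21446 = 0.42892 kg·m².
T = 2π√(I/(mgd)) = 2π√(0.42892/(6.539 × 9.800 × 0.1811)) = 1.208 s.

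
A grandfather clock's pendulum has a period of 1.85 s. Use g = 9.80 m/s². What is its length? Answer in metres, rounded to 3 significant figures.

From T = 2π√(L/g), L = gT²/(4π²) = 9.80 × 1.850²/(4π²) = 0.850 m.

0.850 m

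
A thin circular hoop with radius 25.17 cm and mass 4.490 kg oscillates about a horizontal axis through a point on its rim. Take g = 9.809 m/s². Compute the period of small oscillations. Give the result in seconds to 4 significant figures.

I_cm = mr² = 0.28445 kg·m². The pivot is at distance d = 0.2517 m from the centre of mass.
By the parallel-axis theorem, I = I_cm + md² = 0.28445 + 0.28445 = 0.56891 kg·m².
T = 2π√(I/(mgd)) = 2π√(0.56891/(4.490 × 9.809 × 0.2517)) = 1.423 s.

1.423 s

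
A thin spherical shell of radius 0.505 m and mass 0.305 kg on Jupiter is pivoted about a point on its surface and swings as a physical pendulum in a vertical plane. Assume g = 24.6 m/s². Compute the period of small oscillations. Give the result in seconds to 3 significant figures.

1.16 s

I_cm = (2/3)mr² = 0.05186 kg·m². The pivot is at distance d = 0.505 m from the centre of mass.
By the parallel-axis theorem, I = I_cm + md² = 0.05186 + 0.07778 = 0.1296 kg·m².
T = 2π√(I/(mgd)) = 2π√(0.1296/(0.305 × 24.6 × 0.505)) = 1.16 s.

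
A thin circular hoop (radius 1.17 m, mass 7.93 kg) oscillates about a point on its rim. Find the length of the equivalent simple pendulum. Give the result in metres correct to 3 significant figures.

The equivalent simple-pendulum length is L_eq = I/(md), where I is about the pivot and d = 1.170 m.
I_cm = mR² = 10.86 kg·m², so I = I_cm + md² = 10.86 + 10.86 = 21.71 kg·m².
L_eq = 21.71/(7.93 × 1.170) = 2.34 m.

2.34 m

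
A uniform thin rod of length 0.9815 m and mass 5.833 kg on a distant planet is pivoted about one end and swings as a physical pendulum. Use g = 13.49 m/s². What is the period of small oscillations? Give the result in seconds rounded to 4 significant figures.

For a physical pendulum T = 2π√(I/(mgd)), with d = 0.49075 m from pivot to centre of mass.
I_cm = mL²/12 = 5.833 × 0.9815²/12 = 0.46826 kg·m²; I = I_cm + md² = 0.46826 + 5.833 × 0.49075² = 1.8731 kg·m².
T = 2π√(1.8731/(5.833 × 13.49 × 0.49075)) = 1.384 s.

1.384 s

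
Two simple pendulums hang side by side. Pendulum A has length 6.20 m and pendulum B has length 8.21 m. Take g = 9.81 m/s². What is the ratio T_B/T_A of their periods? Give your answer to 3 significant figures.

1.15

T ∝ √L, so T_B/T_A = √(L_B/L_A) = √(8.21/6.20) = 1.15.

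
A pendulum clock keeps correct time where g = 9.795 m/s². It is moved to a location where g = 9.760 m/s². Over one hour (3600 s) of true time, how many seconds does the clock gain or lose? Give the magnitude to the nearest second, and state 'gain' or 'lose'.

The clock's period scales as T ∝ 1/√g, so T'/T = √(9.795/9.760) = 1.00179.
In 3600 s of true time the clock registers 3600/1.00179 = 3593.6 s, so it loses 6 s.

lose 6 s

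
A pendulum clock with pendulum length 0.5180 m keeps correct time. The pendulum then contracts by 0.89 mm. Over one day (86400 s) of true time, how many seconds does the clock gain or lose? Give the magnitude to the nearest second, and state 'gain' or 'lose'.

gain 74 s

T ∝ √L, so T'/T = √(0.51711/0.5180) = 0.999141.
In 86400 s of true time the clock registers 86400/0.999141 = 86474.3 s, so it gains 74 s.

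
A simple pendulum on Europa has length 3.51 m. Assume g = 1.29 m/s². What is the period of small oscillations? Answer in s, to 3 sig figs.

10.4 s

T = 2π√(L/g) = 2π√(3.51/1.29) = 2π × 1.650 = 10.4 s.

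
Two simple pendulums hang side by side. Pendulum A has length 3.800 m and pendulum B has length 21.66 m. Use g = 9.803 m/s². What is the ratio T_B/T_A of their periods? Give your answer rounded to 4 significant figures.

T ∝ √L, so T_B/T_A = √(L_B/L_A) = √(21.66/3.800) = 2.387.

2.387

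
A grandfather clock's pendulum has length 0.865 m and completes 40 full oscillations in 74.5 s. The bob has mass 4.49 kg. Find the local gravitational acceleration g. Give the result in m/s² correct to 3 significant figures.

9.84 m/s²

T = 74.5/40 = 1.863 s.
From T = 2π√(L/g), g = 4π²L/T² = 4π² × 0.865/1.863² = 9.84 m/s².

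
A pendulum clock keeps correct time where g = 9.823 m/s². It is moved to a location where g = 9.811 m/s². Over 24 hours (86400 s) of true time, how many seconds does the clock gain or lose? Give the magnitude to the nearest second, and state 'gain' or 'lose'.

The clock's period scales as T ∝ 1/√g, so T'/T = √(9.823/9.811) = 1.00061.
In 86400 s of true time the clock registers 86400/1.00061 = 86347.2 s, so it loses 53 s.

lose 53 s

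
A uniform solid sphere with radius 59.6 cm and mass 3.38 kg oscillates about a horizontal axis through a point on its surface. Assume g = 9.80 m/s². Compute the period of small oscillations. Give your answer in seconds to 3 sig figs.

I_cm = (2/5)mr² = 0.4803 kg·m². The pivot is at distance d = 0.596 m from the centre of mass.
By the parallel-axis theorem, I = I_cm + md² = 0.4803 + 1.201 = 1.681 kg·m².
T = 2π√(I/(mgd)) = 2π√(1.681/(3.38 × 9.80 × 0.596)) = 1.83 s.

1.83 s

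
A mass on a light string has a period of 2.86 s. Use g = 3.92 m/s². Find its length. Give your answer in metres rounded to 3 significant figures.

From T = 2π√(L/g), L = gT²/(4π²) = 3.92 × 2.860²/(4π²) = 0.812 m.

0.812 m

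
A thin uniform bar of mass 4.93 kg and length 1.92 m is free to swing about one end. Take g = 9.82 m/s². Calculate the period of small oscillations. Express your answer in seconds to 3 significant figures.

2.27 s

For a physical pendulum T = 2π√(I/(mgd)), with d = 0.9600 m from pivot to centre of mass.
I_cm = mL²/12 = 4.93 × 1.92²/12 = 1.514 kg·m²; I = I_cm + md² = 1.514 + 4.93 × 0.9600² = 6.058 kg·m².
T = 2π√(6.058/(4.93 × 9.82 × 0.9600)) = 2.27 s.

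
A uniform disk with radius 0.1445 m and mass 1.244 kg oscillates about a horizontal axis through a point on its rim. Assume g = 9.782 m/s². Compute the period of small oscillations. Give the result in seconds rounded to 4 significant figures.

0.9353 s

I_cm = ½mr² = 0.012988 kg·m². The pivot is at distance d = 0.1445 m from the centre of mass.
By the parallel-axis theorem, I = I_cm + md² = 0.012988 + 0.025975 = 0.038963 kg·m².
T = 2π√(I/(mgd)) = 2π√(0.038963/(1.244 × 9.782 × 0.1445)) = 0.9353 s.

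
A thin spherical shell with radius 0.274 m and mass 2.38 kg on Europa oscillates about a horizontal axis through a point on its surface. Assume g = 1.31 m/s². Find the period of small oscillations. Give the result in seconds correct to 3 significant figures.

3.71 s

I_cm = (2/3)mr² = 0.1191 kg·m². The pivot is at distance d = 0.274 m from the centre of mass.
By the parallel-axis theorem, I = I_cm + md² = 0.1191 + 0.1787 = 0.2978 kg·m².
T = 2π√(I/(mgd)) = 2π√(0.2978/(2.38 × 1.31 × 0.274)) = 3.71 s.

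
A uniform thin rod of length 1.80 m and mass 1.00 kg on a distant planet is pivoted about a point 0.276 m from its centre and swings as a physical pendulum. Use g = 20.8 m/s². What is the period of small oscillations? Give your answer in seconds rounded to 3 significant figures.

For a physical pendulum T = 2π√(I/(mgd)), with d = 0.2760 m from pivot to centre of mass.
I_cm = mL²/12 = 1.00 × 1.80²/12 = 0.2700 kg·m²; I = I_cm + md² = 0.2700 + 1.00 × 0.2760² = 0.3462 kg·m².
T = 2π√(0.3462/(1.00 × 20.8 × 0.2760)) = 1.54 s.

1.54 s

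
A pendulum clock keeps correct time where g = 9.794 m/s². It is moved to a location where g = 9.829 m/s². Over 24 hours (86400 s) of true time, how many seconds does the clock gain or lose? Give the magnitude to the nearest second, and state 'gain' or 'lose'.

gain 154 s

The clock's period scales as T ∝ 1/√g, so T'/T = √(9.794/9.829) = 0.998218.
In 86400 s of true time the clock registers 86400/0.998218 = 86554.2 s, so it gains 154 s.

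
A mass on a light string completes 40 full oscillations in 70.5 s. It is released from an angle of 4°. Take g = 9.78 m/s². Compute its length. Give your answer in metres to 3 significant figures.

0.770 m

T = 70.5/40 = 1.762 s.
From T = 2π√(L/g), L = gT²/(4π²) = 9.78 × 1.762²/(4π²) = 0.770 m.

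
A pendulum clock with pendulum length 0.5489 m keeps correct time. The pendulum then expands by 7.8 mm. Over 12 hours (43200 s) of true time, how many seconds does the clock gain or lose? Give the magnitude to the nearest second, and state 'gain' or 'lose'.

lose 304 s

T ∝ √L, so T'/T = √(0.55670/0.5489) = 1.00708.
In 43200 s of true time the clock registers 43200/1.00708 = 42896.3 s, so it loses 304 s.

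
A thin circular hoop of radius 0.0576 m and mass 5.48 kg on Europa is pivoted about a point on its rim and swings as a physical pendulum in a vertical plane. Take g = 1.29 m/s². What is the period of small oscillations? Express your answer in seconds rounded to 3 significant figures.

I_cm = mr² = 0.01818 kg·m². The pivot is at distance d = 0.0576 m from the centre of mass.
By the parallel-axis theorem, I = I_cm + md² = 0.01818 + 0.01818 = 0.03636 kg·m².
T = 2π√(I/(mgd)) = 2π√(0.03636/(5.48 × 1.29 × 0.0576)) = 1.88 s.

1.88 s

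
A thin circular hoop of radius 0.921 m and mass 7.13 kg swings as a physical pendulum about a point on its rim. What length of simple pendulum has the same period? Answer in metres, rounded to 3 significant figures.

The equivalent simple-pendulum length is L_eq = I/(md), where I is about the pivot and d = 0.9210 m.
I_cm = mR² = 6.048 kg·m², so I = I_cm + md² = 6.048 + 6.048 = 12.10 kg·m².
L_eq = 12.10/(7.13 × 0.9210) = 1.84 m.

1.84 m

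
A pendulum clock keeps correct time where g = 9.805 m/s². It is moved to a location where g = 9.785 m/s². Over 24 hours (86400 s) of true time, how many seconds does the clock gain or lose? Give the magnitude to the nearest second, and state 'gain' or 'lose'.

lose 88 s

The clock's period scales as T ∝ 1/√g, so T'/T = √(9.805/9.785) = 1.00102.
In 86400 s of true time the clock registers 86400/1.00102 = 86311.8 s, so it loses 88 s.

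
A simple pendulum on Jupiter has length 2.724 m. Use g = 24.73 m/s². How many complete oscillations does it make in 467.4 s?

224

T = 2π√(L/g) = 2π√(2.724/24.73) = 2.0853 s.
Number of complete oscillations = ⌊467.4/2.0853⌋ = ⌊224.14⌋ = 224.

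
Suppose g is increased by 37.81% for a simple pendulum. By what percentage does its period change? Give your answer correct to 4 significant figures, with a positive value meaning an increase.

T ∝ 1/√g, so T'/T = 1/√(1.3781) = 0.85184.
Percentage change in T = (0.85184 − 1) × 100% = -14.82%.

-14.82%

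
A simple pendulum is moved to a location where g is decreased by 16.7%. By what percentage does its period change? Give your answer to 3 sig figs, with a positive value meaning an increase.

9.57%

T ∝ 1/√g, so T'/T = 1/√(0.8330) = 1.096.
Percentage change in T = (1.096 − 1) × 100% = 9.57%.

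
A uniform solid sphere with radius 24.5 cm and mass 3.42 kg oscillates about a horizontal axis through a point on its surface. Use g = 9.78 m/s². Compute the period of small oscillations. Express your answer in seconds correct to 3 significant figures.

I_cm = (2/5)mr² = 0.08211 kg·m². The pivot is at distance d = 0.245 m from the centre of mass.
By the parallel-axis theorem, I = I_cm + md² = 0.08211 + 0.2053 = 0.2874 kg·m².
T = 2π√(I/(mgd)) = 2π√(0.2874/(3.42 × 9.78 × 0.245)) = 1.18 s.

1.18 s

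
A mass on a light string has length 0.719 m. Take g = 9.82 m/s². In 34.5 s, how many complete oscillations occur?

20

T = 2π√(L/g) = 2π√(0.719/9.82) = 1.700 s.
Number of complete oscillations = ⌊34.5/1.700⌋ = ⌊20.29⌋ = 20.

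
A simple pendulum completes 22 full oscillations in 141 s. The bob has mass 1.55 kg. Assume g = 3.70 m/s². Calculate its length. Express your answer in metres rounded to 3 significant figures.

3.85 m

T = 141/22 = 6.409 s.
From T = 2π√(L/g), L = gT²/(4π²) = 3.70 × 6.409²/(4π²) = 3.85 m.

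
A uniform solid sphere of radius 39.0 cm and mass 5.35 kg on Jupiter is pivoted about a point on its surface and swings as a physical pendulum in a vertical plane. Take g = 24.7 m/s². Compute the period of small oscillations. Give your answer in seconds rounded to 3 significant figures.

0.934 s

I_cm = (2/5)mr² = 0.3255 kg·m². The pivot is at distance d = 0.390 m from the centre of mass.
By the parallel-axis theorem, I = I_cm + md² = 0.3255 + 0.8137 = 1.139 kg·m².
T = 2π√(I/(mgd)) = 2π√(1.139/(5.35 × 24.7 × 0.390)) = 0.934 s.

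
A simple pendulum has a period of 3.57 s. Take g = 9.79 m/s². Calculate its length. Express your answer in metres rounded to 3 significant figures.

From T = 2π√(L/g), L = gT²/(4π²) = 9.79 × 3.570²/(4π²) = 3.16 m.

3.16 m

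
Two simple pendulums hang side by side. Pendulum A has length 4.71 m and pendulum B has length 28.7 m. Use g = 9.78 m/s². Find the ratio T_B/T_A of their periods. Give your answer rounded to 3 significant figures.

2.47

T ∝ √L, so T_B/T_A = √(L_B/L_A) = √(28.7/4.71) = 2.47.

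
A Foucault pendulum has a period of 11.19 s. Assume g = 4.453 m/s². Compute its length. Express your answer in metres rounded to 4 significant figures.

From T = 2π√(L/g), L = gT²/(4π²) = 4.453 × 11.190²/(4π²) = 14.12 m.

14.12 m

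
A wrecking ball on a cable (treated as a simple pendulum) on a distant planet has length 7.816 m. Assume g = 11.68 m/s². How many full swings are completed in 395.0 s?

76

T = 2π√(L/g) = 2π√(7.816/11.68) = 5.1399 s.
Number of complete oscillations = ⌊395.0/5.1399⌋ = ⌊76.850⌋ = 76.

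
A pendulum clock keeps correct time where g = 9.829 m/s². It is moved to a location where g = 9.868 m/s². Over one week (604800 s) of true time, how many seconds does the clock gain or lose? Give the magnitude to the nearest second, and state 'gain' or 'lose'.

The clock's period scales as T ∝ 1/√g, so T'/T = √(9.829/9.868) = 0.998022.
In 604800 s of true time the clock registers 604800/0.998022 = 605998.7 s, so it gains 1199 s.

gain 1199 s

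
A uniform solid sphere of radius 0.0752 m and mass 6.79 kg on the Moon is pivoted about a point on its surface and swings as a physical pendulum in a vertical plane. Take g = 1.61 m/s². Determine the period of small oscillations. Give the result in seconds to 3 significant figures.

1.61 s

I_cm = (2/5)mr² = 0.01536 kg·m². The pivot is at distance d = 0.0752 m from the centre of mass.
By the parallel-axis theorem, I = I_cm + md² = 0.01536 + 0.03840 = 0.05376 kg·m².
T = 2π√(I/(mgd)) = 2π√(0.05376/(6.79 × 1.61 × 0.0752)) = 1.61 s.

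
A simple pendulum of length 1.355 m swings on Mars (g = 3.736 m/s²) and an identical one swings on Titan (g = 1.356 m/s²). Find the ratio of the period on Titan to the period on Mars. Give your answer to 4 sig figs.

1.660

T ∝ 1/√g, so T₂/T₁ = √(g₁/g₂) = √(3.736/1.356) = 1.660.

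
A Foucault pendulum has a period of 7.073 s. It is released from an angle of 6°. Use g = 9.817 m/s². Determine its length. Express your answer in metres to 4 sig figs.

12.44 m

From T = 2π√(L/g), L = gT²/(4π²) = 9.817 × 7.0730²/(4π²) = 12.44 m.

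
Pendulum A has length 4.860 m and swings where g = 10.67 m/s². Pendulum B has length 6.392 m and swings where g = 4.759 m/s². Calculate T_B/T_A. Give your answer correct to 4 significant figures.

T = 2π√(L/g), so T_B/T_A = √((L_B/g_B)/(L_A/g_A)) = √((6.392/4.759)/(4.860/10.67)) = 1.717.

1.717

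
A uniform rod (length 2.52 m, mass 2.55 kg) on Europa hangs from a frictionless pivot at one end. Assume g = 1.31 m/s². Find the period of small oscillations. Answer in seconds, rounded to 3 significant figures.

7.12 s

For a physical pendulum T = 2π√(I/(mgd)), with d = 1.260 m from pivot to centre of mass.
I_cm = mL²/12 = 2.55 × 2.52²/12 = 1.349 kg·m²; I = I_cm + md² = 1.349 + 2.55 × 1.260² = 5.398 kg·m².
T = 2π√(5.398/(2.55 × 1.31 × 1.260)) = 7.12 s.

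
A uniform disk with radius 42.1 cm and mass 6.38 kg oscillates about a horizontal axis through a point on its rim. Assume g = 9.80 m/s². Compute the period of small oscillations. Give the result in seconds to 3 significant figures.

I_cm = ½mr² = 0.5654 kg·m². The pivot is at distance d = 0.421 m from the centre of mass.
By the parallel-axis theorem, I = I_cm + md² = 0.5654 + 1.131 = 1.696 kg·m².
T = 2π√(I/(mgd)) = 2π√(1.696/(6.38 × 9.80 × 0.421)) = 1.59 s.

1.59 s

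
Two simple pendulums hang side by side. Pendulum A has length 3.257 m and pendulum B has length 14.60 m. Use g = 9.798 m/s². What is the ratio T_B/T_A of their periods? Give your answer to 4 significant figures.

T ∝ √L, so T_B/T_A = √(L_B/L_A) = √(14.60/3.257) = 2.117.

2.117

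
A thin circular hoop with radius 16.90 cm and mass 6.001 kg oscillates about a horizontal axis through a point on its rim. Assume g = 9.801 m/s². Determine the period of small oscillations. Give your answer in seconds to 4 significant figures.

1.167 s

I_cm = mr² = 0.17139 kg·m². The pivot is at distance d = 0.1690 m from the centre of mass.
By the parallel-axis theorem, I = I_cm + md² = 0.17139 + 0.17139 = 0.34279 kg·m².
T = 2π√(I/(mgd)) = 2π√(0.34279/(6.001 × 9.801 × 0.1690)) = 1.167 s.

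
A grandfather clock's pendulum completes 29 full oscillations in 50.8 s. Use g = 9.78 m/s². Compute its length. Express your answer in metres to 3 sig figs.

T = 50.8/29 = 1.752 s.
From T = 2π√(L/g), L = gT²/(4π²) = 9.78 × 1.752²/(4π²) = 0.760 m.

0.760 m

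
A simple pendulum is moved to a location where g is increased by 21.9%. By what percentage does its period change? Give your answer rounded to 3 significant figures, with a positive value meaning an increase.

T ∝ 1/√g, so T'/T = 1/√(1.219) = 0.9057.
Percentage change in T = (0.9057 − 1) × 100% = -9.43%.

-9.43%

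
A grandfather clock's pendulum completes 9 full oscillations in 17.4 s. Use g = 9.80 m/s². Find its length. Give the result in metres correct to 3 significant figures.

0.928 m

T = 17.4/9 = 1.933 s.
From T = 2π√(L/g), L = gT²/(4π²) = 9.80 × 1.933²/(4π²) = 0.928 m.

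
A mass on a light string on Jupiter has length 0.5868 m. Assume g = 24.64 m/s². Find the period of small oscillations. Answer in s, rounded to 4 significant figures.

T = 2π√(L/g) = 2π√(0.5868/24.64) = 2π × 0.15432 = 0.9696 s.

0.9696 s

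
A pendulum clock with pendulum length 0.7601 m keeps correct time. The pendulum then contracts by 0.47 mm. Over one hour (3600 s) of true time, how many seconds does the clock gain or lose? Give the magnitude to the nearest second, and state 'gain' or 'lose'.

gain 1 s

T ∝ √L, so T'/T = √(0.75963/0.7601) = 0.999691.
In 3600 s of true time the clock registers 3600/0.999691 = 3601.1 s, so it gains 1 s.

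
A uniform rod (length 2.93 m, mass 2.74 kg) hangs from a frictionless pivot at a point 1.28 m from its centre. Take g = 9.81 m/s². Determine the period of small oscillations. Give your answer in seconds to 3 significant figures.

For a physical pendulum T = 2π√(I/(mgd)), with d = 1.280 m from pivot to centre of mass.
I_cm = mL²/12 = 2.74 × 2.93²/12 = 1.960 kg·m²; I = I_cm + md² = 1.960 + 2.74 × 1.280² = 6.449 kg·m².
T = 2π√(6.449/(2.74 × 9.81 × 1.280)) = 2.72 s.

2.72 s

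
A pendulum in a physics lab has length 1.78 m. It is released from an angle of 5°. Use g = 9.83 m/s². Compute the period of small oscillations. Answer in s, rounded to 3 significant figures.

T = 2π√(L/g) = 2π√(1.78/9.83) = 2π × 0.4255 = 2.67 s.

2.67 s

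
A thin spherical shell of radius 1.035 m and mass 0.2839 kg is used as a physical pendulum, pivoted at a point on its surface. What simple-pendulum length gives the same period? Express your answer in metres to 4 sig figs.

1.725 m

The equivalent simple-pendulum length is L_eq = I/(md), where I is about the pivot and d = 1.0350 m.
I_cm = (2/3)mR² = 0.20275 kg·m², so I = I_cm + md² = 0.20275 + 0.30412 = 0.50687 kg·m².
L_eq = 0.50687/(0.2839 × 1.0350) = 1.725 m.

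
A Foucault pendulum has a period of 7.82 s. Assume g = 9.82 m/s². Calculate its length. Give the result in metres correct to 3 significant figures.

15.2 m

From T = 2π√(L/g), L = gT²/(4π²) = 9.82 × 7.820²/(4π²) = 15.2 m.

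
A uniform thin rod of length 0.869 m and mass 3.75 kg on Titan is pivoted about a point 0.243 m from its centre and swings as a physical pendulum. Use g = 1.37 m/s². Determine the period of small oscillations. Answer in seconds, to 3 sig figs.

3.80 s

For a physical pendulum T = 2π√(I/(mgd)), with d = 0.2430 m from pivot to centre of mass.
I_cm = mL²/12 = 3.75 × 0.869²/12 = 0.2360 kg·m²; I = I_cm + md² = 0.2360 + 3.75 × 0.2430² = 0.4574 kg·m².
T = 2π√(0.4574/(3.75 × 1.37 × 0.2430)) = 3.80 s.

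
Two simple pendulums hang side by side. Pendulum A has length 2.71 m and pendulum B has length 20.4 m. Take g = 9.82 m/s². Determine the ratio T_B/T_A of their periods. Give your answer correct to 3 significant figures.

2.74

T ∝ √L, so T_B/T_A = √(L_B/L_A) = √(20.4/2.71) = 2.74.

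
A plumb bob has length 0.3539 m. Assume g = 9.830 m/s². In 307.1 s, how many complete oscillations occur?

257

T = 2π√(L/g) = 2π√(0.3539/9.830) = 1.1922 s.
Number of complete oscillations = ⌊307.1/1.1922⌋ = ⌊257.59⌋ = 257.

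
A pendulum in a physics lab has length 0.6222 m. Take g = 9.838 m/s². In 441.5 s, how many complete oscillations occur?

279

T = 2π√(L/g) = 2π√(0.6222/9.838) = 1.5801 s.
Number of complete oscillations = ⌊441.5/1.5801⌋ = ⌊279.41⌋ = 279.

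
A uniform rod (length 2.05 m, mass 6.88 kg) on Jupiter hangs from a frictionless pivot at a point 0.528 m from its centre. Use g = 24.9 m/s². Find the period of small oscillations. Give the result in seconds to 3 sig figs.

1.37 s

For a physical pendulum T = 2π√(I/(mgd)), with d = 0.5280 m from pivot to centre of mass.
I_cm = mL²/12 = 6.88 × 2.05²/12 = 2.409 kg·m²; I = I_cm + md² = 2.409 + 6.88 × 0.5280² = 4.327 kg·m².
T = 2π√(4.327/(6.88 × 24.9 × 0.5280)) = 1.37 s.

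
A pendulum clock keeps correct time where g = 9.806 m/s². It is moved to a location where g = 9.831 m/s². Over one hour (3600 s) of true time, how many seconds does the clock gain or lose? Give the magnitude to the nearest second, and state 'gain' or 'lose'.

The clock's period scales as T ∝ 1/√g, so T'/T = √(9.806/9.831) = 0.998728.
In 3600 s of true time the clock registers 3600/0.998728 = 3604.6 s, so it gains 5 s.

gain 5 s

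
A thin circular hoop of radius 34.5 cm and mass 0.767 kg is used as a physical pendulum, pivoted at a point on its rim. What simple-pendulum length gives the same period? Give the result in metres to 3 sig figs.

0.690 m

The equivalent simple-pendulum length is L_eq = I/(md), where I is about the pivot and d = 0.3450 m.
I_cm = mR² = 0.09129 kg·m², so I = I_cm + md² = 0.09129 + 0.09129 = 0.1826 kg·m².
L_eq = 0.1826/(0.767 × 0.3450) = 0.690 m.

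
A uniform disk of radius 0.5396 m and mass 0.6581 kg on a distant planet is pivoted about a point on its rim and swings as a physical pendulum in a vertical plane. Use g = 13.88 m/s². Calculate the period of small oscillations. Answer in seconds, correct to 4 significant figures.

I_cm = ½mr² = 0.095809 kg·m². The pivot is at distance d = 0.5396 m from the centre of mass.
By the parallel-axis theorem, I = I_cm + md² = 0.095809 + 0.19162 = 0.28743 kg·m².
T = 2π√(I/(mgd)) = 2π√(0.28743/(0.6581 × 13.88 × 0.5396)) = 1.517 s.

1.517 s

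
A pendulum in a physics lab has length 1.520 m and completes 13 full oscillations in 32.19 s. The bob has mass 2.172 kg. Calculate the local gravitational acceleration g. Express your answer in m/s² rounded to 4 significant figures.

T = 32.19/13 = 2.4762 s.
From T = 2π√(L/g), g = 4π²L/T² = 4π² × 1.520/2.4762² = 9.787 m/s².

9.787 m/s²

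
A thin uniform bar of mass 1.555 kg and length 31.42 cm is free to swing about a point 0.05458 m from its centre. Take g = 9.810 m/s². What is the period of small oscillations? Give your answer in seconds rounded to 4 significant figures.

0.9090 s

For a physical pendulum T = 2π√(I/(mgd)), with d = 0.054580 m from pivot to centre of mass.
I_cm = mL²/12 = 1.555 × 0.3142²/12 = 0.012793 kg·m²; I = I_cm + md² = 0.012793 + 1.555 × 0.054580² = 0.017425 kg·m².
T = 2π√(0.017425/(1.555 × 9.810 × 0.054580)) = 0.9090 s.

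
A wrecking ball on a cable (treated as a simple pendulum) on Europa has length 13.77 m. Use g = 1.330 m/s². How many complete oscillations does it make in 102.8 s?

5

T = 2π√(L/g) = 2π√(13.77/1.330) = 20.217 s.
Number of complete oscillations = ⌊102.8/20.217⌋ = ⌊5.0848⌋ = 5.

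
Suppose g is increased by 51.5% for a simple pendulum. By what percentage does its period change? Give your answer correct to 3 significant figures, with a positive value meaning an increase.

T ∝ 1/√g, so T'/T = 1/√(1.515) = 0.8124.
Percentage change in T = (0.8124 − 1) × 100% = -18.8%.

-18.8%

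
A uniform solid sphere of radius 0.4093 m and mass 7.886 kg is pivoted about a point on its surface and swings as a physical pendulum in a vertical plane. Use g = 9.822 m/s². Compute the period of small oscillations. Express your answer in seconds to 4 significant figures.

I_cm = (2/5)mr² = 0.52845 kg·m². The pivot is at distance d = 0.4093 m from the centre of mass.
By the parallel-axis theorem, I = I_cm + md² = 0.52845 + 1.3211 = 1.8496 kg·m².
T = 2π√(I/(mgd)) = 2π√(1.8496/(7.886 × 9.822 × 0.4093)) = 1.518 s.

1.518 s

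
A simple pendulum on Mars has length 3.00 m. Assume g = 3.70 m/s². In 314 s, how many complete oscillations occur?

T = 2π√(L/g) = 2π√(3.00/3.70) = 5.658 s.
Number of complete oscillations = ⌊314/5.658⌋ = ⌊55.50⌋ = 55.

55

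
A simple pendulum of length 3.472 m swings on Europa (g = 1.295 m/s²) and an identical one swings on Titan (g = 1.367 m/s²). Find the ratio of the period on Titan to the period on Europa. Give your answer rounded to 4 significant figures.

0.9733

T ∝ 1/√g, so T₂/T₁ = √(g₁/g₂) = √(1.295/1.367) = 0.9733.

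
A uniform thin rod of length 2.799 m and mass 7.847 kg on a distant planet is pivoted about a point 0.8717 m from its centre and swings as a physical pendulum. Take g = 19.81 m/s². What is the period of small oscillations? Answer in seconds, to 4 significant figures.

For a physical pendulum T = 2π√(I/(mgd)), with d = 0.87170 m from pivot to centre of mass.
I_cm = mL²/12 = 7.847 × 2.799²/12 = 5.1230 kg·m²; I = I_cm + md² = 5.1230 + 7.847 × 0.87170² = 11.086 kg·m².
T = 2π√(11.086/(7.847 × 19.81 × 0.87170)) = 1.797 s.

1.797 s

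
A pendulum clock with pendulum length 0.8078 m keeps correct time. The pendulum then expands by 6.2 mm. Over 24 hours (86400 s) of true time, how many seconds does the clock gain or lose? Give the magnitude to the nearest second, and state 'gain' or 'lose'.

T ∝ √L, so T'/T = √(0.81400/0.8078) = 1.00383.
In 86400 s of true time the clock registers 86400/1.00383 = 86070.3 s, so it loses 330 s.

lose 330 s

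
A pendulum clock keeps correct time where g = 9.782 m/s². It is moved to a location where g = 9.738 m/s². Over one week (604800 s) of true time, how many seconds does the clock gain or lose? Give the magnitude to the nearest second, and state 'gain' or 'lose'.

lose 1362 s

The clock's period scales as T ∝ 1/√g, so T'/T = √(9.782/9.738) = 1.00226.
In 604800 s of true time the clock registers 604800/1.00226 = 603438.3 s, so it loses 1362 s.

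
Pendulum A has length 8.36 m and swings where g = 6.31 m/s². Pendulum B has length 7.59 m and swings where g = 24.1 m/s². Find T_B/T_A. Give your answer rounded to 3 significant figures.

T = 2π√(L/g), so T_B/T_A = √((L_B/g_B)/(L_A/g_A)) = √((7.59/24.1)/(8.36/6.31)) = 0.488.

0.488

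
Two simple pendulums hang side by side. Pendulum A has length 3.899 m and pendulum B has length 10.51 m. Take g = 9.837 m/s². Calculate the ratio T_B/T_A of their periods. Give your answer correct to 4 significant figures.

1.642

T ∝ √L, so T_B/T_A = √(L_B/L_A) = √(10.51/3.899) = 1.642.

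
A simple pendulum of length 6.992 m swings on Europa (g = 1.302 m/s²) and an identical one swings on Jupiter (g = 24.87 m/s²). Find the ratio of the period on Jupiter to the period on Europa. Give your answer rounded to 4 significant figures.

T ∝ 1/√g, so T₂/T₁ = √(g₁/g₂) = √(1.302/24.87) = 0.2288.

0.2288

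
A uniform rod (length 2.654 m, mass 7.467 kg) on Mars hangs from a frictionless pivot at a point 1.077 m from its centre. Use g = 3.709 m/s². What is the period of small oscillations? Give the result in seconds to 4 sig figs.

For a physical pendulum T = 2π√(I/(mgd)), with d = 1.0770 m from pivot to centre of mass.
I_cm = mL²/12 = 7.467 × 2.654²/12 = 4.3830 kg·m²; I = I_cm + md² = 4.3830 + 7.467 × 1.0770² = 13.044 kg·m².
T = 2π√(13.044/(7.467 × 3.709 × 1.0770)) = 4.155 s.

4.155 s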